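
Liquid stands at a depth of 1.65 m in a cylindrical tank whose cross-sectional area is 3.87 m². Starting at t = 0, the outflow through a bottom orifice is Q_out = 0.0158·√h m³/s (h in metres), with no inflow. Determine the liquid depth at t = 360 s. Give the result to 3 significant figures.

0.302 m

A dh/dt = −Q_out = −0.0158 √h.
This is separable: 2 d(√h)/dt = −0.0158/A, so √h = √h₀ − (0.0158/(2A)) t.
√h = √1.65 − 0.0158·360/(2·3.87) = 1.2845 − 0.73488 = 0.54964.
h = 0.54964² = 0.30210 m.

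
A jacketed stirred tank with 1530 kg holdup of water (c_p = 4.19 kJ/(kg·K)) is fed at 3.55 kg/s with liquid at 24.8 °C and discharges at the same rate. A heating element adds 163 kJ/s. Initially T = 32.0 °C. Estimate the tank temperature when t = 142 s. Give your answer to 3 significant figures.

M c_p dT/dt = ṁ c_p (T_in − T) + Q̇.
Rearrange: dT/dt = (T_ss − T)/τ with τ = M/ṁ = 430.99 s and T_ss = T_in + Q̇/(ṁ c_p) = 35.758 °C.
Solution: T(t) = T_ss + (T₀ − T_ss) e^(−t/τ).
T(142) = 35.758 + (-3.7584)·e^(−142/430.99) = 35.758 + (-3.7584)·0.71930 = 33.055 °C.

33.1 °C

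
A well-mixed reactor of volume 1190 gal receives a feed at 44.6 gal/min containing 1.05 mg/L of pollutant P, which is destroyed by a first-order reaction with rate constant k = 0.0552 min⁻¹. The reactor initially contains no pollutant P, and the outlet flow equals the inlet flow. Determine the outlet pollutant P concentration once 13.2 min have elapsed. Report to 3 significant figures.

0.300 mg/L

Species balance: V dC/dt = Q C_in − Q C − k V C.
dC/dt = (Q/V) C_in − (Q/V + k) C; effective rate a = Q/V + k = 0.037479 + 0.0552 = 0.092679 min⁻¹.
C_ss = Q C_in/(Q + kV) = 0.42462 mg/L; C(t) = C_ss + (C₀ − C_ss) e^(−a t).
C(13.2) = 0.42462 + (-0.42462)·e^(−0.092679·13.2) = 0.42462 + (-0.42462)·0.29424 = 0.29968 mg/L.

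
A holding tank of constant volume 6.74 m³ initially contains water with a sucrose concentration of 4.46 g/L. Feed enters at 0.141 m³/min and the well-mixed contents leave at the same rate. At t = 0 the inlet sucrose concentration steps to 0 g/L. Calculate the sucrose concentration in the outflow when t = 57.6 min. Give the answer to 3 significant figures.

1.34 g/L

Mass balance on the solute (V constant): V dC/dt = Q(C_in − C).
So dC/dt = (C_in − C)/τ with τ = V/Q = 6.74/0.141 = 47.801 min.
This is linear first-order; C(t) = C_in + (C₀ − C_in) e^(−t/τ).
C(57.6) = 0 + (4.46 − 0)·e^(−57.6/47.801) = 0 + (4.4600)·0.29970 = 1.3366 g/L.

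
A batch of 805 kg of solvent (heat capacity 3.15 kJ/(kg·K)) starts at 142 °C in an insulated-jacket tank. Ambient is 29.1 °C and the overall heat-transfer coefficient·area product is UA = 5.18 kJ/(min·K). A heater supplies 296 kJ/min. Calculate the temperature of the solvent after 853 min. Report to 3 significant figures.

Lumped-capacitance energy balance: M c_p dT/dt = UA(T_amb − T) + Q̇.
dT/dt = (T_ss − T)/τ with T_ss = T_amb + Q̇/UA = 29.1 + 296/5.18 = 86.243 °C, τ = M c_p/UA = 805·3.15/5.18 = 489.53 min.
Integrating: T(t) = T_ss + (T₀ − T_ss) e^(−t/τ).
T(853) = 86.243 + (55.757)·0.17508 = 96.005 °C.

96.0 °C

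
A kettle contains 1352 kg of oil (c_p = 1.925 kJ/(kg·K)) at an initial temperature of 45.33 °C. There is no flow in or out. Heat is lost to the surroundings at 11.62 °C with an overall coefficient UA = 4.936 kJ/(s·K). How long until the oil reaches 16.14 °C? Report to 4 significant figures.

Unsteady energy balance on the tank contents: M c_p dT/dt = −UA(T − T_amb).
τ = M c_p/UA = 527.269 s; T_ss = T_amb = 11.6200 °C.
T(t) = T_ss + (T₀ − T_ss)e^(−t/τ); set T = 16.14:
t = −τ ln[(T − T_ss)/(T₀ − T_ss)] = −527.269 · ln(0.134085) = 1059.43 s.

1059 s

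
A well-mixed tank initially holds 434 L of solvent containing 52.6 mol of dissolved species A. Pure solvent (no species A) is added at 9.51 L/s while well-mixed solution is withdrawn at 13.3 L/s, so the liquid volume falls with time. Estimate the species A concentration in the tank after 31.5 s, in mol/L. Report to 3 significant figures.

Total volume: dV/dt = Q_in − Q_out = -3.7900 L/s, so V(t) = 434 − 3.7900 t and V(31.5) = 314.61 L.
Solute balance: dm/dt = 0 − Q_out C = −Q_out m/V(t).
Separate: dm/m = −Q_out dt/V(t) ⇒ ln(m/m₀) = −(Q_out/(Q_in−Q_out)) ln(V/V₀).
m = m₀ (V₀/V)^(Q_out/(Q_in−Q_out)) = 52.6 × (434/314.61)^(-3.5092) = 17.010 mol.
C = m/V = 17.010/314.61 = 0.054067 mol/L.

0.0541 mol/L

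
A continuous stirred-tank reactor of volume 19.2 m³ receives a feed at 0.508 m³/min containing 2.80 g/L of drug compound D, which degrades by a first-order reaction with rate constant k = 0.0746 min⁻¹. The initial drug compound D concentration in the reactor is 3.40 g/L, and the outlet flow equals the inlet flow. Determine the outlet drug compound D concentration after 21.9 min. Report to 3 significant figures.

1.02 g/L

V dC/dt = Q(C_in − C) − k V C.
This is linear with rate a = Q/V + k = 0.10106 min⁻¹.
C_ss = Q C_in/(Q + kV) = 0.73307 g/L; C(t) = C_ss + (C₀ − C_ss) e^(−a t).
C(21.9) = 0.73307 + (2.6669)·e^(−0.10106·21.9) = 0.73307 + (2.6669)·0.10935 = 1.0247 g/L.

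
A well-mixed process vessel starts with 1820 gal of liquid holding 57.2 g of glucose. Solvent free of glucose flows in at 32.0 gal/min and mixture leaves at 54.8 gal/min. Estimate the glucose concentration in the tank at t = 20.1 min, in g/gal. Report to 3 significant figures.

Total volume: dV/dt = Q_in − Q_out = -22.800 gal/min, so V(t) = 1820 − 22.800 t and V(20.1) = 1361.7 gal.
No glucose enters, so dm/dt = −Q_out · (m/V).
Separate: dm/m = −Q_out dt/V(t) ⇒ ln(m/m₀) = −(Q_out/(Q_in−Q_out)) ln(V/V₀).
m = m₀ (V₀/V)^(Q_out/(Q_in−Q_out)) = 57.2 × (1820/1361.7)^(-2.4035) = 28.484 g.
C = m/V = 28.484/1361.7 = 0.020917 g/gal.

0.0209 g/gal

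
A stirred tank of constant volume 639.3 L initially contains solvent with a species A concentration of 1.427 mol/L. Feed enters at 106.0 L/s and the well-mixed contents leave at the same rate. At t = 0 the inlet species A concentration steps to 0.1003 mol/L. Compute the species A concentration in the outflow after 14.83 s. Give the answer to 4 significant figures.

Unsteady species balance (constant V, well mixed): V dC/dt = Q(C_in − C).
Rewrite as dC/dt + C/τ = C_in/τ, τ = V/Q = 6.03113 s.
C approaches C_in exponentially: C(t) = C_in + (C₀ − C_in) e^(−t/τ).
C(14.83) = 0.1003 + (1.427 − 0.1003)·e^(−14.83/6.03113) = 0.1003 + (1.32670)·0.0855283 = 0.213770 mol/L.

0.2138 mol/L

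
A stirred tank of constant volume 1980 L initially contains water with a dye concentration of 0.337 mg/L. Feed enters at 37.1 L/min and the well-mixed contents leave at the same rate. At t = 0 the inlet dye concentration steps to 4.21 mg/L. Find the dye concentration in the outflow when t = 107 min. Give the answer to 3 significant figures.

Transient balance on the dissolved component: V dC/dt = Q(C_in − C).
Rewrite as dC/dt + C/τ = C_in/τ, τ = V/Q = 53.369 min.
This is linear first-order; C(t) = C_in + (C₀ − C_in) e^(−t/τ).
C(107) = 4.21 + (0.337 − 4.21)·e^(−107/53.369) = 4.21 + (-3.8730)·0.13467 = 3.6884 mg/L.

3.69 mg/L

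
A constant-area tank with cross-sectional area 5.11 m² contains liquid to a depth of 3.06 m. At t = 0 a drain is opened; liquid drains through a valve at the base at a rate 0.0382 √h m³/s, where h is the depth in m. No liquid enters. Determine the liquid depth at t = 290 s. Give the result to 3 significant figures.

0.443 m

Volume balance on the tank: A dh/dt = −0.0382 √h.
∫ h^(−1/2) dh = −(0.0382/A) ∫ dt, giving 2√h = 2√h₀ − (0.0382/A) t.
√h = √3.06 − 0.0382·290/(2·5.11) = 1.7493 − 1.0840 = 0.66533.
h = 0.66533² = 0.44267 m.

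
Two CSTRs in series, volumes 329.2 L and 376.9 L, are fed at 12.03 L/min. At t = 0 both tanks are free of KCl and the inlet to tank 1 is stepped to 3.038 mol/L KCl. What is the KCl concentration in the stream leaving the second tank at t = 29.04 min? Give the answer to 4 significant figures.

Species balance on tank i: dCᵢ/dt = (Cᵢ₋₁ − Cᵢ)/τᵢ with τᵢ = Vᵢ/Q.
τ₁ = 329.2/12.03 = 27.3649 min; τ₂ = 376.9/12.03 = 31.3300 min.
Tank 1: C₁ = C_in(1 − e^(−t/τ₁)). Tank 2 (τ₁ ≠ τ₂): C₂ = C_in[1 − (τ₁ e^(−t/τ₁) − τ₂ e^(−t/τ₂))/(τ₁ − τ₂)].
At t = 29.04: e^(−t/τ₁) = 0.346036, e^(−t/τ₂) = 0.395776.
C₂ = 3.038·[1 − (27.3649·0.346036 − 31.3300·0.395776)/(-3.96509)] = 3.038·0.260945 = 0.792750 mol/L.

0.7927 mol/L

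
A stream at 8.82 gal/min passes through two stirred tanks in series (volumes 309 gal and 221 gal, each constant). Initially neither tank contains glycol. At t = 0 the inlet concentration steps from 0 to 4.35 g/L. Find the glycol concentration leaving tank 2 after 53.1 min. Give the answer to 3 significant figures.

2.31 g/L

Each tank obeys Vᵢ dCᵢ/dt = Q(Cᵢ₋₁ − Cᵢ), so τᵢ = Vᵢ/Q.
τ₁ = 309/8.82 = 35.034 min; τ₂ = 221/8.82 = 25.057 min.
Tank 1: C₁ = C_in(1 − e^(−t/τ₁)). Tank 2 (τ₁ ≠ τ₂): C₂ = C_in[1 − (τ₁ e^(−t/τ₁) − τ₂ e^(−t/τ₂))/(τ₁ − τ₂)].
At t = 53.1: e^(−t/τ₁) = 0.21966, e^(−t/τ₂) = 0.12013.
C₂ = 4.35·[1 − (35.034·0.21966 − 25.057·0.12013)/(9.9773)] = 4.35·0.53038 = 2.3071 g/L.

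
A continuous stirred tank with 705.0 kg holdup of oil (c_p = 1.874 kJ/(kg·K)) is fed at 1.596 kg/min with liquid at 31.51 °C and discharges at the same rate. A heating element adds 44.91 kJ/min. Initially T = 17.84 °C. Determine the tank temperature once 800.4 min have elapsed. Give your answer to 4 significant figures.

First-law balance (no shaft work): M c_p dT/dt = ṁ c_p (T_in − T) + 44.91.
Rearrange: dT/dt = (T_ss − T)/τ with τ = M/ṁ = 441.729 min and T_ss = T_in + Q̇/(ṁ c_p) = 46.5255 °C.
Integrating: T(t) = T_ss + (T₀ − T_ss) e^(−t/τ).
T(800.4) = 46.5255 + (-28.6855)·e^(−800.4/441.729) = 46.5255 + (-28.6855)·0.163332 = 41.8403 °C.

41.84 °C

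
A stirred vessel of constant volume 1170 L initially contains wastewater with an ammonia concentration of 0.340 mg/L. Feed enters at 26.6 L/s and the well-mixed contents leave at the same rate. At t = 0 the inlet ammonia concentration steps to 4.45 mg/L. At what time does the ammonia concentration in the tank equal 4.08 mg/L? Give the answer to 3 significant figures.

106 s

Species balance: V dC/dt = Q(C_in − C) ⇒ τ = V/Q = 43.985 s.
C(t) = C_in + (C₀ − C_in) e^(−t/τ). Set C = 4.08 and solve for t:
e^(−t/τ) = (C − C_in)/(C₀ − C_in) = (4.08 − 4.45)/(0.340 − 4.45) = 0.090024
t = −τ ln(…) = 43.985 × 2.4077 = 105.90 s.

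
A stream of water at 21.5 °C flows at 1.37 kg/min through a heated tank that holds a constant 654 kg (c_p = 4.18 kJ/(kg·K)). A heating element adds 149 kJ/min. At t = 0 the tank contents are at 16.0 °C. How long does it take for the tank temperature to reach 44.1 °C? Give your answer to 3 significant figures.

1060 min

First-law balance (no shaft work): M c_p dT/dt = ṁ c_p (T_in − T) + 149.
τ = M/ṁ = 477.37 min; T_ss = T_in + Q̇/(ṁ c_p) = 47.519 °C.
T(t) = T_ss + (T₀ − T_ss) e^(−t/τ). Set T = 44.1:
e^(−t/τ) = (44.1 − 47.519)/(16.0 − 47.519) = 0.10847
t = −477.37 · ln(0.10847) = 1060.4 min.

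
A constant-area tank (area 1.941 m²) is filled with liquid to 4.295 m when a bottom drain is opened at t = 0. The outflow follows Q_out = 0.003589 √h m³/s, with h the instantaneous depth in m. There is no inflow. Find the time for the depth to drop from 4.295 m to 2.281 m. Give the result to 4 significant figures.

With no inflow, A dh/dt = −0.003589 √h.
Separate and integrate: 2(√h − √h₀) = −(0.003589/A) t.
t = 2A(√h₀ − √h)/0.003589 = 2·1.941·(√4.295 − √2.281)/0.003589
  = 3.88200 × (2.07244 − 1.51030) / 0.003589 = 608.032 s.

608.0 s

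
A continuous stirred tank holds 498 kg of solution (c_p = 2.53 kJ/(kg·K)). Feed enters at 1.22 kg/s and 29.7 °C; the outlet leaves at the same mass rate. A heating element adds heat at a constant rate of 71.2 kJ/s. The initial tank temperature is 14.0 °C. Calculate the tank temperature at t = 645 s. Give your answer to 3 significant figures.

44.8 °C

Unsteady energy balance on the tank contents: M c_p dT/dt = ṁ c_p (T_in − T) + 71.2.
τ = M/ṁ = 408.20 s; T_ss = T_in + Q̇/(ṁ c_p) = 29.7 + 71.2/(1.22·2.53) = 52.767 °C.
Solution: T(t) = T_ss + (T₀ − T_ss) e^(−t/τ).
T(645) = 52.767 + (-38.767)·e^(−645/408.20) = 52.767 + (-38.767)·0.20595 = 44.783 °C.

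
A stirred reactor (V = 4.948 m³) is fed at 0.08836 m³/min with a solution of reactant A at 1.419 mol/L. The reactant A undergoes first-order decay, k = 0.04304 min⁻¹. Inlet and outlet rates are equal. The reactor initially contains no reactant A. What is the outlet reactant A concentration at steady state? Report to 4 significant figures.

0.4161 mol/L

Species balance: V dC/dt = Q C_in − Q C − k V C.
At steady state: 0 = Q C_in − (Q + kV) C_ss, so C_ss = Q C_in/(Q + kV).
C_ss = 0.08836·1.419/(0.08836 + 0.04304·4.948) = 0.125383/0.301322 = 0.416109 mol/L.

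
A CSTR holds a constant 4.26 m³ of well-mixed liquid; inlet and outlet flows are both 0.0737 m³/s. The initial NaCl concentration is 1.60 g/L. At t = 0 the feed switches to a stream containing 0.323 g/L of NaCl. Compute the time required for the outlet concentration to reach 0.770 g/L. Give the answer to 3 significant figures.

Accumulation = in − out for the solute gives V dC/dt = Q(C_in − C), so τ = V/Q = 57.802 s.
C(t) = C_in + (C₀ − C_in) e^(−t/τ). Set C = 0.770 and solve for t:
e^(−t/τ) = (C − C_in)/(C₀ − C_in) = (0.770 − 0.323)/(1.60 − 0.323) = 0.35004
t = −τ ln(…) = 57.802 × 1.0497 = 60.675 s.

60.7 s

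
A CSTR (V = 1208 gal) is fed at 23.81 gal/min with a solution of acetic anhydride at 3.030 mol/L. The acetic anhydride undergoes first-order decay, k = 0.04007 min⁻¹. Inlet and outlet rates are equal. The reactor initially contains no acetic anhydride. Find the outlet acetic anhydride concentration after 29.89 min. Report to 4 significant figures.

V dC/dt = Q(C_in − C) − k V C.
This is linear with rate a = Q/V + k = 0.0597803 min⁻¹.
C_ss = Q C_in/(Q + kV) = 0.999027 mol/L; C(t) = C_ss + (C₀ − C_ss) e^(−a t).
C(29.89) = 0.999027 + (-0.999027)·e^(−0.0597803·29.89) = 0.999027 + (-0.999027)·0.167490 = 0.831700 mol/L.

0.8317 mol/L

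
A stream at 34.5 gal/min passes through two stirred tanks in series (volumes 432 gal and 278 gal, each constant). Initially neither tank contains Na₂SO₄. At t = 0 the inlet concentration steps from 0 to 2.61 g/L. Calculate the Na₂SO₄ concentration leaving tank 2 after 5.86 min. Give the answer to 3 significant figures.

0.302 g/L

Each tank obeys Vᵢ dCᵢ/dt = Q(Cᵢ₋₁ − Cᵢ), so τᵢ = Vᵢ/Q.
τ₁ = 432/34.5 = 12.522 min; τ₂ = 278/34.5 = 8.0580 min.
Tank 1: C₁ = C_in(1 − e^(−t/τ₁)). Tank 2 (τ₁ ≠ τ₂): C₂ = C_in[1 − (τ₁ e^(−t/τ₁) − τ₂ e^(−t/τ₂))/(τ₁ − τ₂)].
At t = 5.86: e^(−t/τ₁) = 0.62626, e^(−t/τ₂) = 0.48325.
C₂ = 2.61·[1 − (12.522·0.62626 − 8.0580·0.48325)/(4.4638)] = 2.61·0.11556 = 0.30162 g/L.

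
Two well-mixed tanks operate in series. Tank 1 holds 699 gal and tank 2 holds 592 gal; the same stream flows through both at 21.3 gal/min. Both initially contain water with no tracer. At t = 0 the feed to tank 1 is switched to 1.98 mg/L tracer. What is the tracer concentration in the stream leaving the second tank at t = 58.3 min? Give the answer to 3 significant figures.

Species balance on tank i: dCᵢ/dt = (Cᵢ₋₁ − Cᵢ)/τᵢ with τᵢ = Vᵢ/Q.
τ₁ = 699/21.3 = 32.817 min; τ₂ = 592/21.3 = 27.793 min.
Solving the cascade with C₁(0)=C₂(0)=0 gives C₂(t) = C_in[1 − (τ₁ e^(−t/τ₁) − τ₂ e^(−t/τ₂))/(τ₁ − τ₂)].
At t = 58.3: e^(−t/τ₁) = 0.16923, e^(−t/τ₂) = 0.12275.
C₂ = 1.98·[1 − (32.817·0.16923 − 27.793·0.12275)/(5.0235)] = 1.98·0.57363 = 1.1358 mg/L.

1.14 mg/L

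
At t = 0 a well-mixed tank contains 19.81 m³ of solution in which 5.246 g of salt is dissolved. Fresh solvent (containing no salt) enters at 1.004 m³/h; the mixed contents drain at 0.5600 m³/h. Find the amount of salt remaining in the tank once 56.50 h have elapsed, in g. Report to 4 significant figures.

1.869 g

Let m(t) be the amount of salt. Volume: V(t) = V₀ + (Q_in − Q_out) t = 19.81 + 0.444000 t; V(56.50) = 44.8960 m³.
No salt enters, so dm/dt = −Q_out · (m/V).
Separate: dm/m = −Q_out dt/V(t) ⇒ ln(m/m₀) = −(Q_out/(Q_in−Q_out)) ln(V/V₀).
m = m₀ (V₀/V)^(Q_out/(Q_in−Q_out)) = 5.246 × (19.81/44.8960)^(1.26126) = 1.86927 g.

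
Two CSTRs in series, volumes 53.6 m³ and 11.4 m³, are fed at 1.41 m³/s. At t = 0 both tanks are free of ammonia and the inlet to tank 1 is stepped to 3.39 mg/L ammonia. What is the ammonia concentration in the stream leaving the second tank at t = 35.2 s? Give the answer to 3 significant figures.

1.70 mg/L

Each tank obeys Vᵢ dCᵢ/dt = Q(Cᵢ₋₁ − Cᵢ), so τᵢ = Vᵢ/Q.
τ₁ = 53.6/1.41 = 38.014 s; τ₂ = 11.4/1.41 = 8.0851 s.
Solving the cascade with C₁(0)=C₂(0)=0 gives C₂(t) = C_in[1 − (τ₁ e^(−t/τ₁) − τ₂ e^(−t/τ₂))/(τ₁ − τ₂)].
At t = 35.2: e^(−t/τ₁) = 0.39615, e^(−t/τ₂) = 0.012859.
C₂ = 3.39·[1 − (38.014·0.39615 − 8.0851·0.012859)/(29.929)] = 3.39·0.50031 = 1.6961 mg/L.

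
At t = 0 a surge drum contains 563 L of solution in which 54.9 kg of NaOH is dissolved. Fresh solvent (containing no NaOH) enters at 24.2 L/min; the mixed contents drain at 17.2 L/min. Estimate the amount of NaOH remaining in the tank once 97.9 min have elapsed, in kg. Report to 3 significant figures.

7.76 kg

Let m(t) be the amount of NaOH. Volume: V(t) = V₀ + (Q_in − Q_out) t = 563 + 7.0000 t; V(97.9) = 1248.3 L.
Species balance (pure solvent in): dm/dt = −Q_out · m/V(t).
Separate: dm/m = −Q_out dt/V(t) ⇒ ln(m/m₀) = −(Q_out/(Q_in−Q_out)) ln(V/V₀).
m = m₀ (V₀/V)^(Q_out/(Q_in−Q_out)) = 54.9 × (563/1248.3)^(2.4571) = 7.7601 kg.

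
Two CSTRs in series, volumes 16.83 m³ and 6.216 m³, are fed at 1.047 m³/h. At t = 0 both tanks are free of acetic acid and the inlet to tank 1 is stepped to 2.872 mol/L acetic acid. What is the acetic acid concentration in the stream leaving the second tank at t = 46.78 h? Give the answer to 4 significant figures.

Time constants: τᵢ = Vᵢ/Q for each well-mixed tank.
τ₁ = 16.83/1.047 = 16.0745 h; τ₂ = 6.216/1.047 = 5.93696 h.
Solving the cascade with C₁(0)=C₂(0)=0 gives C₂(t) = C_in[1 − (τ₁ e^(−t/τ₁) − τ₂ e^(−t/τ₂))/(τ₁ − τ₂)].
At t = 46.78: e^(−t/τ₁) = 0.0544649, e^(−t/τ₂) = 0.000378441.
C₂ = 2.872·[1 − (16.0745·0.0544649 − 5.93696·0.000378441)/(10.1375)] = 2.872·0.913860 = 2.62461 mol/L.

2.625 mol/L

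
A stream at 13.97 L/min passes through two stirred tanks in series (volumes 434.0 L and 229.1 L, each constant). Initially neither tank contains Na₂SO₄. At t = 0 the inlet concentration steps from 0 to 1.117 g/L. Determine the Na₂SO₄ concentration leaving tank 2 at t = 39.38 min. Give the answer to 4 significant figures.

0.5641 g/L

Each tank obeys Vᵢ dCᵢ/dt = Q(Cᵢ₋₁ − Cᵢ), so τᵢ = Vᵢ/Q.
τ₁ = 434.0/13.97 = 31.0666 min; τ₂ = 229.1/13.97 = 16.3994 min.
Solving the cascade with C₁(0)=C₂(0)=0 gives C₂(t) = C_in[1 − (τ₁ e^(−t/τ₁) − τ₂ e^(−t/τ₂))/(τ₁ − τ₂)].
At t = 39.38: e^(−t/τ₁) = 0.281506, e^(−t/τ₂) = 0.0905998.
C₂ = 1.117·[1 − (31.0666·0.281506 − 16.3994·0.0905998)/(14.6671)] = 1.117·0.505040 = 0.564130 g/L.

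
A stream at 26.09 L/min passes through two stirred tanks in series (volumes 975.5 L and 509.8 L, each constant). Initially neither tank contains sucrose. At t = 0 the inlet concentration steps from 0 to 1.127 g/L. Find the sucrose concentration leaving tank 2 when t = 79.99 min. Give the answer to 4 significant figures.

0.8696 g/L

Species balance on tank i: dCᵢ/dt = (Cᵢ₋₁ − Cᵢ)/τᵢ with τᵢ = Vᵢ/Q.
τ₁ = 975.5/26.09 = 37.3898 min; τ₂ = 509.8/26.09 = 19.5401 min.
Solving the cascade with C₁(0)=C₂(0)=0 gives C₂(t) = C_in[1 − (τ₁ e^(−t/τ₁) − τ₂ e^(−t/τ₂))/(τ₁ − τ₂)].
At t = 79.99: e^(−t/τ₁) = 0.117731, e^(−t/τ₂) = 0.0166784.
C₂ = 1.127·[1 − (37.3898·0.117731 − 19.5401·0.0166784)/(17.8498)] = 1.127·0.771647 = 0.869646 g/L.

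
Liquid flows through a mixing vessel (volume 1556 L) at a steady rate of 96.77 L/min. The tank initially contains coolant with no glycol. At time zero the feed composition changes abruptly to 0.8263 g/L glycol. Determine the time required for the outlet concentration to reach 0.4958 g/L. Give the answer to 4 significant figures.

14.73 min

Species balance: V dC/dt = Q(C_in − C) ⇒ τ = V/Q = 16.0794 min.
C(t) = C_in + (C₀ − C_in) e^(−t/τ). Set C = 0.4958 and solve for t:
e^(−t/τ) = (C − C_in)/(C₀ − C_in) = (0.4958 − 0.8263)/(0 − 0.8263) = 0.399976
t = −τ ln(…) = 16.0794 × 0.916351 = 14.7343 min.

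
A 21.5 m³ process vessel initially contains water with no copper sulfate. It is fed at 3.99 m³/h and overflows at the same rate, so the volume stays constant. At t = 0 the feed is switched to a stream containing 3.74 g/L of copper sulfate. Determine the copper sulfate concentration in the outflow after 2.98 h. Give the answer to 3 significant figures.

Accumulation = in − out for the solute gives V dC/dt = Q(C_in − C).
Time constant τ = V/Q = 21.5/3.99 = 5.3885 h.
Integrating: C(t) = C_in + (C₀ − C_in) e^(−t/τ).
C(2.98) = 3.74 + (0 − 3.74)·e^(−2.98/5.3885) = 3.74 + (-3.7400)·0.57520 = 1.5887 g/L.

1.59 g/L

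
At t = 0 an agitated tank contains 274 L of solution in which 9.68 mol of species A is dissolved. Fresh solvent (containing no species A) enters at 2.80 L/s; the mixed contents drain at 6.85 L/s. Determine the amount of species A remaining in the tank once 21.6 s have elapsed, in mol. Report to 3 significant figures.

Total volume: dV/dt = Q_in − Q_out = -4.0500 L/s, so V(t) = 274 − 4.0500 t and V(21.6) = 186.52 L.
Solute balance: dm/dt = 0 − Q_out C = −Q_out m/V(t).
dm/m = −Q_out dt/(V₀ − 4.0500 t); integrating gives ln(m/m₀) = −(Q_out/(Q_in−Q_out)) ln(V/V₀).
m = m₀ (V₀/V)^(Q_out/(Q_in−Q_out)) = 9.68 × (274/186.52)^(-1.6914) = 5.0510 mol.

5.05 mol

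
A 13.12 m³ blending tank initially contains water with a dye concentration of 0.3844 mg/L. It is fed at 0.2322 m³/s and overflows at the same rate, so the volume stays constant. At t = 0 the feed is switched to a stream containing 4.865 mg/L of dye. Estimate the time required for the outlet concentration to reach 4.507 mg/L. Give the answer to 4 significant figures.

142.8 s

Accumulation = in − out for the solute gives V dC/dt = Q(C_in − C), so τ = V/Q = 56.5030 s.
C(t) = C_in + (C₀ − C_in) e^(−t/τ). Set C = 4.507 and solve for t:
e^(−t/τ) = (C − C_in)/(C₀ − C_in) = (4.507 − 4.865)/(0.3844 − 4.865) = 0.0799000
t = −τ ln(…) = 56.5030 × 2.52698 = 142.782 s.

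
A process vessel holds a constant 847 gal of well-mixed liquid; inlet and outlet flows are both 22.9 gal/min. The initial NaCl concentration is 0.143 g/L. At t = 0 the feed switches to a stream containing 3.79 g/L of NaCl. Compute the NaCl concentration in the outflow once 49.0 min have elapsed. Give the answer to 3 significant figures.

Mass balance on the solute (V constant): V dC/dt = Q(C_in − C).
Rewrite as dC/dt + C/τ = C_in/τ, τ = V/Q = 36.987 min.
Integrating: C(t) = C_in + (C₀ − C_in) e^(−t/τ).
C(49.0) = 3.79 + (0.143 − 3.79)·e^(−49.0/36.987) = 3.79 + (-3.6470)·0.26586 = 2.8204 g/L.

2.82 g/L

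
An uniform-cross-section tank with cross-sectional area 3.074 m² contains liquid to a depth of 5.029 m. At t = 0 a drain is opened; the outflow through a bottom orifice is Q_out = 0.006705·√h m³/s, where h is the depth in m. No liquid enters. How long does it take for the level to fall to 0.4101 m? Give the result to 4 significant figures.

With no inflow, A dh/dt = −0.006705 √h.
This is separable: 2 d(√h)/dt = −0.006705/A, so √h = √h₀ − (0.006705/(2A)) t.
t = 2A(√h₀ − √h)/0.006705 = 2·3.074·(√5.029 − √0.4101)/0.006705
  = 6.14800 × (2.24254 − 0.640391) / 0.006705 = 1469.06 s.

1469 s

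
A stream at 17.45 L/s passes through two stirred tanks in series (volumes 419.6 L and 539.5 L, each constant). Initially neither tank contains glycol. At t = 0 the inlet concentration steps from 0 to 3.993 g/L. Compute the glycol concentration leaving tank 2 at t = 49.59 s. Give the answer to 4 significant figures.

2.157 g/L

Species balance on tank i: dCᵢ/dt = (Cᵢ₋₁ − Cᵢ)/τᵢ with τᵢ = Vᵢ/Q.
τ₁ = 419.6/17.45 = 24.0458 s; τ₂ = 539.5/17.45 = 30.9169 s.
Solving the cascade with C₁(0)=C₂(0)=0 gives C₂(t) = C_in[1 − (τ₁ e^(−t/τ₁) − τ₂ e^(−t/τ₂))/(τ₁ − τ₂)].
At t = 49.59: e^(−t/τ₁) = 0.127160, e^(−t/τ₂) = 0.201095.
C₂ = 3.993·[1 − (24.0458·0.127160 − 30.9169·0.201095)/(-6.87106)] = 3.993·0.540162 = 2.15687 g/L.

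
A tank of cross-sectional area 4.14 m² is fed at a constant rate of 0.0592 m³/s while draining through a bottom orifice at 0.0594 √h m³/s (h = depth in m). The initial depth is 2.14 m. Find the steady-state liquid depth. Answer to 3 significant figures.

0.993 m

Level balance: A dh/dt = 0.0592 − 0.0594 √h. Setting dh/dt = 0:
Q_in = 0.0594 √h_ss ⇒ √h_ss = 0.0592/0.0594 = 0.99663.
h_ss = 0.99663² = 0.99328 m. (Since h₀ = 2.14 m > h_ss, the level will fall toward this value.)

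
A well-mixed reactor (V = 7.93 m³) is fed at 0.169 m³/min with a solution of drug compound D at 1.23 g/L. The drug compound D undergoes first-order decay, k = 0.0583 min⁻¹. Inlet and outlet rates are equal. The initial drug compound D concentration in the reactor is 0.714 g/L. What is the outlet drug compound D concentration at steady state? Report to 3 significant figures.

0.329 g/L

Species balance: V dC/dt = Q C_in − Q C − k V C.
At steady state: 0 = Q C_in − (Q + kV) C_ss, so C_ss = Q C_in/(Q + kV).
C_ss = 0.169·1.23/(0.169 + 0.0583·7.93) = 0.20787/0.63132 = 0.32926 g/L.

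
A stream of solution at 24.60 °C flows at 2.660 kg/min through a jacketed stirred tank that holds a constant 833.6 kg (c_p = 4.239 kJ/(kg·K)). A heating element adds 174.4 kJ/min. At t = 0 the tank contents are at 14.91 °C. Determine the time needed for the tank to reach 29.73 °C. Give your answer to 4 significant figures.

278.7 min

Unsteady energy balance on the tank contents: M c_p dT/dt = ṁ c_p (T_in − T) + 174.4.
τ = M/ṁ = 313.383 min; T_ss = T_in + Q̇/(ṁ c_p) = 40.0668 °C.
T(t) = T_ss + (T₀ − T_ss) e^(−t/τ). Set T = 29.73:
e^(−t/τ) = (29.73 − 40.0668)/(14.91 − 40.0668) = 0.410896
t = −313.383 · ln(0.410896) = 278.728 min.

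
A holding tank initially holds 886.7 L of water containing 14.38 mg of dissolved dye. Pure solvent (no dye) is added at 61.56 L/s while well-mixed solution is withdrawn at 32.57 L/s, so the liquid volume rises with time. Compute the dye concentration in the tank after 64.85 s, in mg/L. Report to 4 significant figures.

0.001447 mg/L

Total volume: dV/dt = Q_in − Q_out = 28.9900 L/s, so V(t) = 886.7 + 28.9900 t and V(64.85) = 2766.70 L.
Solute balance: dm/dt = 0 − Q_out C = −Q_out m/V(t).
dm/m = −Q_out dt/(V₀ + 28.9900 t); integrating gives ln(m/m₀) = −(Q_out/(Q_in−Q_out)) ln(V/V₀).
m = m₀ (V₀/V)^(Q_out/(Q_in−Q_out)) = 14.38 × (886.7/2766.70)^(1.12349) = 4.00448 mg.
C = m/V = 4.00448/2766.70 = 0.00144738 mg/L.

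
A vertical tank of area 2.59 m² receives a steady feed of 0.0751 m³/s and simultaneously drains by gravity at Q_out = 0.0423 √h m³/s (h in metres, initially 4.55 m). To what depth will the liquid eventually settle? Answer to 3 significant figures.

3.15 m

Mass balance (ρ constant): A dh/dt = Q_in − 0.0423 √h. At steady state dh/dt = 0:
Q_in = 0.0423 √h_ss ⇒ √h_ss = 0.0751/0.0423 = 1.7754.
h_ss = 1.7754² = 3.1521 m. (Since h₀ = 4.55 m > h_ss, the level will fall toward this value.)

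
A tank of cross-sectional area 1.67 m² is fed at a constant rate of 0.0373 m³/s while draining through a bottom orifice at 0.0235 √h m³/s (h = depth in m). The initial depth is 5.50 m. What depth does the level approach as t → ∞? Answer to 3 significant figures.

Mass balance (ρ constant): A dh/dt = Q_in − 0.0235 √h. At steady state dh/dt = 0:
Q_in = 0.0235 √h_ss ⇒ √h_ss = 0.0373/0.0235 = 1.5872.
h_ss = 1.5872² = 2.5193 m. (Since h₀ = 5.50 m > h_ss, the level will fall toward this value.)

2.52 m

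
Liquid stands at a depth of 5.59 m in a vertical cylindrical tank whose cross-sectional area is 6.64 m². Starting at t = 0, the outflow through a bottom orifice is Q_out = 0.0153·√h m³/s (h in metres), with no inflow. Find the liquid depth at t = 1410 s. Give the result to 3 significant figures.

Accumulation of liquid (constant cross-section A): A dh/dt = −0.0153 √h.
Separate and integrate: 2(√h − √h₀) = −(0.0153/A) t.
√h = √5.59 − 0.0153·1410/(2·6.64) = 2.3643 − 1.6245 = 0.73985.
h = 0.73985² = 0.54737 m.

0.547 m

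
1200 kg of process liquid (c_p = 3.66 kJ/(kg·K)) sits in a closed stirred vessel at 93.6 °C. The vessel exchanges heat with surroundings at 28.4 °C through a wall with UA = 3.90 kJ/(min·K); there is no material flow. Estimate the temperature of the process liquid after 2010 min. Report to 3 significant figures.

39.3 °C

Lumped-capacitance energy balance: M c_p dT/dt = UA(T_amb − T).
dT/dt = (T_ss − T)/τ with T_ss = T_amb = 28.400 °C, τ = M c_p/UA = 1200·3.66/3.90 = 1126.2 min.
This is linear first-order; T(t) = T_ss + (T₀ − T_ss) e^(−t/τ).
T(2010) = 28.400 + (65.200)·0.16782 = 39.342 °C.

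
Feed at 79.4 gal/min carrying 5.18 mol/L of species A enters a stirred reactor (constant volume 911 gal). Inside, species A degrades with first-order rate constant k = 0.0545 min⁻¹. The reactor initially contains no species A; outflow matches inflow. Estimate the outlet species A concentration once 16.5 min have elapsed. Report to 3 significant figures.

V dC/dt = Q(C_in − C) − k V C.
This is linear with rate a = Q/V + k = 0.14166 min⁻¹.
C_ss = Q C_in/(Q + kV) = 3.1871 mol/L; C(t) = C_ss + (C₀ − C_ss) e^(−a t).
C(16.5) = 3.1871 + (-3.1871)·e^(−0.14166·16.5) = 3.1871 + (-3.1871)·0.096584 = 2.8793 mol/L.

2.88 mol/L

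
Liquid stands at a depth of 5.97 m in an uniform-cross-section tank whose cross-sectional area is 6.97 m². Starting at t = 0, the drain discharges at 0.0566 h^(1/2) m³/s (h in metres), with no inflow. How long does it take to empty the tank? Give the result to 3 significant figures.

602 s

With no inflow, A dh/dt = −0.0566 √h.
Separate and integrate: 2(√h − √h₀) = −(0.0566/A) t.
Set h = 0: 2√h₀ = (0.0566/A) t_empty ⇒ t_empty = 2A√h₀/0.0566.
t_empty = 2·6.97·√5.97/0.0566 = 13.940·2.4434/0.0566 = 601.77 s.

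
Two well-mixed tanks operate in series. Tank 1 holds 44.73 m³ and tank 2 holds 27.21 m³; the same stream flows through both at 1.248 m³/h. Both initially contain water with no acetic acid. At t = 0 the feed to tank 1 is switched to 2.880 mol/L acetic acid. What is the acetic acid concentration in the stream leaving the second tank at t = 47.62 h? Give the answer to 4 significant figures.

1.436 mol/L

Time constants: τᵢ = Vᵢ/Q for each well-mixed tank.
τ₁ = 44.73/1.248 = 35.8413 h; τ₂ = 27.21/1.248 = 21.8029 h.
Tank 1: C₁ = C_in(1 − e^(−t/τ₁)). Tank 2 (τ₁ ≠ τ₂): C₂ = C_in[1 − (τ₁ e^(−t/τ₁) − τ₂ e^(−t/τ₂))/(τ₁ − τ₂)].
At t = 47.62: e^(−t/τ₁) = 0.264839, e^(−t/τ₂) = 0.112577.
C₂ = 2.880·[1 − (35.8413·0.264839 − 21.8029·0.112577)/(14.0385)] = 2.880·0.498686 = 1.43622 mol/L.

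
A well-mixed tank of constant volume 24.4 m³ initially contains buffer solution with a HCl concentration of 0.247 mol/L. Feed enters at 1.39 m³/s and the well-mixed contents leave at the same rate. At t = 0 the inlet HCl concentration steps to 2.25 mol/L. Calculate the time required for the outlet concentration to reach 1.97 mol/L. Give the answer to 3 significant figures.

Mass balance on the solute (V constant): V dC/dt = Q(C_in − C), so τ = V/Q = 17.554 s.
C(t) = C_in + (C₀ − C_in) e^(−t/τ). Set C = 1.97 and solve for t:
e^(−t/τ) = (C − C_in)/(C₀ − C_in) = (1.97 − 2.25)/(0.247 − 2.25) = 0.13979
t = −τ ln(…) = 17.554 × 1.9676 = 34.539 s.

34.5 s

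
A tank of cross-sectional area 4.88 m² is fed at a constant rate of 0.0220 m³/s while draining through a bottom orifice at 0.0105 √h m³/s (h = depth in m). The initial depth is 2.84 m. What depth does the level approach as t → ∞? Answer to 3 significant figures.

4.39 m

A dh/dt = Q_in − 0.0105 √h. Steady state requires inflow = outflow:
Q_in = 0.0105 √h_ss ⇒ √h_ss = 0.0220/0.0105 = 2.0952.
h_ss = 2.0952² = 4.3900 m. (Since h₀ = 2.84 m < h_ss, the level will rise toward this value.)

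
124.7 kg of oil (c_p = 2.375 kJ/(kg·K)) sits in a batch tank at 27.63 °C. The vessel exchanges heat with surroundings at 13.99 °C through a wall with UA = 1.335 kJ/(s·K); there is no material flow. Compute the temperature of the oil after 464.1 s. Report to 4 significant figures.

15.67 °C

Lumped-capacitance energy balance: M c_p dT/dt = UA(T_amb − T).
dT/dt = (T_ss − T)/τ with T_ss = T_amb = 13.9900 °C, τ = M c_p/UA = 124.7·2.375/1.335 = 221.845 s.
This is linear first-order; T(t) = T_ss + (T₀ − T_ss) e^(−t/τ).
T(464.1) = 13.9900 + (13.6400)·0.123439 = 15.6737 °C.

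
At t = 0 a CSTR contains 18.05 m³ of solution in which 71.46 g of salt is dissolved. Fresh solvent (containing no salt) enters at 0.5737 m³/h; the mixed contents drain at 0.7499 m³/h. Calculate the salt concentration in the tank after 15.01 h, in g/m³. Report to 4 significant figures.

Total volume: dV/dt = Q_in − Q_out = -0.176200 m³/h, so V(t) = 18.05 − 0.176200 t and V(15.01) = 15.4052 m³.
Solute balance: dm/dt = 0 − Q_out C = −Q_out m/V(t).
dm/m = −Q_out dt/(V₀ − 0.176200 t); integrating gives ln(m/m₀) = −(Q_out/(Q_in−Q_out)) ln(V/V₀).
m = m₀ (V₀/V)^(Q_out/(Q_in−Q_out)) = 71.46 × (18.05/15.4052)^(-4.25596) = 36.4096 g.
C = m/V = 36.4096/15.4052 = 2.36345 g/m³.

2.363 g/m³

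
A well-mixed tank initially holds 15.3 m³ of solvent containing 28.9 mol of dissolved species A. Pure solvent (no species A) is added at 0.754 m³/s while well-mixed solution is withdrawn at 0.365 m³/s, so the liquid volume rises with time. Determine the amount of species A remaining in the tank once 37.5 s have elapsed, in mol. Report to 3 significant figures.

15.4 mol

Total volume: dV/dt = Q_in − Q_out = 0.38900 m³/s, so V(t) = 15.3 + 0.38900 t and V(37.5) = 29.888 m³.
Species balance (pure solvent in): dm/dt = −Q_out · m/V(t).
Separate: dm/m = −Q_out dt/V(t) ⇒ ln(m/m₀) = −(Q_out/(Q_in−Q_out)) ln(V/V₀).
m = m₀ (V₀/V)^(Q_out/(Q_in−Q_out)) = 28.9 × (15.3/29.888)^(0.93830) = 15.418 mol.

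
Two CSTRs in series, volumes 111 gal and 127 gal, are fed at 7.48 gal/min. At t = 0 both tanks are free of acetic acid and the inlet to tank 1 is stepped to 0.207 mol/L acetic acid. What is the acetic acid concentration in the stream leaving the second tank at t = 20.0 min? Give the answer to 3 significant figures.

Species balance on tank i: dCᵢ/dt = (Cᵢ₋₁ − Cᵢ)/τᵢ with τᵢ = Vᵢ/Q.
τ₁ = 111/7.48 = 14.840 min; τ₂ = 127/7.48 = 16.979 min.
Solving the cascade with C₁(0)=C₂(0)=0 gives C₂(t) = C_in[1 − (τ₁ e^(−t/τ₁) − τ₂ e^(−t/τ₂))/(τ₁ − τ₂)].
At t = 20.0: e^(−t/τ₁) = 0.25982, e^(−t/τ₂) = 0.30791.
C₂ = 0.207·[1 − (14.840·0.25982 − 16.979·0.30791)/(-2.1390)] = 0.207·0.35851 = 0.074212 mol/L.

0.0742 mol/L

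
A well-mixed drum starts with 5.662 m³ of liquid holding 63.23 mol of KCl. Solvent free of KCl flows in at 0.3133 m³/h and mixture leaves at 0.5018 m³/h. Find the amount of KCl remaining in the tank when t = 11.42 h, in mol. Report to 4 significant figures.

Total volume: dV/dt = Q_in − Q_out = -0.188500 m³/h, so V(t) = 5.662 − 0.188500 t and V(11.42) = 3.50933 m³.
Solute balance: dm/dt = 0 − Q_out C = −Q_out m/V(t).
dm/m = −Q_out dt/(V₀ − 0.188500 t); integrating gives ln(m/m₀) = −(Q_out/(Q_in−Q_out)) ln(V/V₀).
m = m₀ (V₀/V)^(Q_out/(Q_in−Q_out)) = 63.23 × (5.662/3.50933)^(-2.66207) = 17.6966 mol.

17.70 mol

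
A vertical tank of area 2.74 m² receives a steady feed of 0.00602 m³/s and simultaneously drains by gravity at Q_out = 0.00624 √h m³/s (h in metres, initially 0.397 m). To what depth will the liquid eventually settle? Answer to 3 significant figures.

0.931 m

A dh/dt = Q_in − 0.00624 √h. Steady state requires inflow = outflow:
Q_in = 0.00624 √h_ss ⇒ √h_ss = 0.00602/0.00624 = 0.96474.
h_ss = 0.96474² = 0.93073 m. (Since h₀ = 0.397 m < h_ss, the level will rise toward this value.)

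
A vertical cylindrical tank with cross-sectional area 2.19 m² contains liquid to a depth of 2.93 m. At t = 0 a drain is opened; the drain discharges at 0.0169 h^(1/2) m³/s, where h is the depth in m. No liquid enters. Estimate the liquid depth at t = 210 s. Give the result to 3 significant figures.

With no inflow, A dh/dt = −0.0169 √h.
Separate and integrate: 2(√h − √h₀) = −(0.0169/A) t.
√h = √2.93 − 0.0169·210/(2·2.19) = 1.7117 − 0.81027 = 0.90145.
h = 0.90145² = 0.81261 m.

0.813 m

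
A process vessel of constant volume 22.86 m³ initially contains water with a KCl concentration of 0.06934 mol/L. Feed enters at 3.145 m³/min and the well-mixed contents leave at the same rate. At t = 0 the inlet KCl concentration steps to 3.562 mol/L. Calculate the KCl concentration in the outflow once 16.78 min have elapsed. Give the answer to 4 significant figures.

3.215 mol/L

Mass balance on the solute (V constant): V dC/dt = Q(C_in − C).
Time constant τ = V/Q = 22.86/3.145 = 7.26868 min.
Integrating: C(t) = C_in + (C₀ − C_in) e^(−t/τ).
C(16.78) = 3.562 + (0.06934 − 3.562)·e^(−16.78/7.26868) = 3.562 + (-3.49266)·0.0994068 = 3.21481 mol/L.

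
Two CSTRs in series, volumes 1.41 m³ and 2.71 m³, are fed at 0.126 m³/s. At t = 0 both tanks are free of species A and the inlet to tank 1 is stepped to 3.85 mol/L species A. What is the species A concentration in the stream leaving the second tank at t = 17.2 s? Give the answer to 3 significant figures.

1.14 mol/L

Each tank obeys Vᵢ dCᵢ/dt = Q(Cᵢ₋₁ − Cᵢ), so τᵢ = Vᵢ/Q.
τ₁ = 1.41/0.126 = 11.190 s; τ₂ = 2.71/0.126 = 21.508 s.
Tank 1: C₁ = C_in(1 − e^(−t/τ₁)). Tank 2 (τ₁ ≠ τ₂): C₂ = C_in[1 − (τ₁ e^(−t/τ₁) − τ₂ e^(−t/τ₂))/(τ₁ − τ₂)].
At t = 17.2: e^(−t/τ₁) = 0.21502, e^(−t/τ₂) = 0.44946.
C₂ = 3.85·[1 − (11.190·0.21502 − 21.508·0.44946)/(-10.317)] = 3.85·0.29626 = 1.1406 mol/L.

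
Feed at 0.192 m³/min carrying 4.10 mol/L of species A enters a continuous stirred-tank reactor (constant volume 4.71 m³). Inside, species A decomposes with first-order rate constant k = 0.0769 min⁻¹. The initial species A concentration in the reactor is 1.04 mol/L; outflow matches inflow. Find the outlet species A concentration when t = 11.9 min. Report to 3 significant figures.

V dC/dt = Q(C_in − C) − k V C.
dC/dt = (Q/V) C_in − (Q/V + k) C; effective rate a = Q/V + k = 0.040764 + 0.0769 = 0.11766 min⁻¹.
C_ss = Q C_in/(Q + kV) = 1.4204 mol/L; C(t) = C_ss + (C₀ − C_ss) e^(−a t).
C(11.9) = 1.4204 + (-0.38043)·e^(−0.11766·11.9) = 1.4204 + (-0.38043)·0.24655 = 1.3266 mol/L.

1.33 mol/L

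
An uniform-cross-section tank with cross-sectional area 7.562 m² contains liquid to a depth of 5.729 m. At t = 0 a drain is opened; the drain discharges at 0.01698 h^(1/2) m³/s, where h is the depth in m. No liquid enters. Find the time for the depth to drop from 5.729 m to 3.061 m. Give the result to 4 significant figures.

573.6 s

A dh/dt = −Q_out = −0.01698 √h.
This is separable: 2 d(√h)/dt = −0.01698/A, so √h = √h₀ − (0.01698/(2A)) t.
t = 2A(√h₀ − √h)/0.01698 = 2·7.562·(√5.729 − √3.061)/0.01698
  = 15.1240 × (2.39353 − 1.74957) / 0.01698 = 573.573 s.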